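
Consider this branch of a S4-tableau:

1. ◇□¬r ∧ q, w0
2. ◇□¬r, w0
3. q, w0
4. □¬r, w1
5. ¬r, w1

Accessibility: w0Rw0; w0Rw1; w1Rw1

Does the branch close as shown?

No world carries both an atom and its negation.

No, open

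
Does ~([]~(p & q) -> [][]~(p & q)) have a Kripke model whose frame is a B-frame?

Satisfiable

1. ~([]~(p & q) -> [][]~(p & q)), w0
2. []~(p & q), w0   [~->-rule on 1]
3. ~[][]~(p & q), w0   [~->-rule on 1]
4. ~(p & q), w0   [[]-rule on 2 via w0Rw0]
5. ~q, w0   [~&-rule on 4 (branches; this branch)]
6. ~[]~(p & q), w1   [~[]-rule on 3: fresh world w1, w0Rw1]
7. ~(p & q), w1   [[]-rule on 2 via w0Rw1]
8. ~q, w1   [~&-rule on 7 (branches; this branch)]
9. p & q, w2   [~[]-rule on 6: fresh world w2, w1Rw2]
10. p, w2   [&-rule on 9]
11. q, w2   [&-rule on 9]
Accessibility: w0Rw0, w0Rw1, w1Rw0, w1Rw1, w1Rw2, w2Rw1, w2Rw2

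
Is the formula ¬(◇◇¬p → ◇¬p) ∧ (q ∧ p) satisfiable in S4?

1. ¬(◇◇¬p → ◇¬p) ∧ (q ∧ p), w0
2. ¬(◇◇¬p → ◇¬p), w0   [∧-rule on 1]
3. q ∧ p, w0   [∧-rule on 1]
4. ◇◇¬p, w0   [¬→-rule on 2]
5. ¬◇¬p, w0   [¬→-rule on 2]
6. q, w0   [∧-rule on 3]
7. p, w0   [∧-rule on 3]
8. ◇¬p, w1   [◇-rule on 4: fresh world w1, w0Rw1]
9. p, w1   [¬◇-rule on 5 via w0Rw1]
10. ¬p, w2   [◇-rule on 8: fresh world w2, w1Rw2]
11. p, w2   [¬◇-rule on 5 via w0Rw2]
Accessibility: w0Rw0, w0Rw1, w0Rw2, w1Rw1, w1Rw2, w2Rw2
Branch closes: p and ¬p both at w2.
All branches of the tableau close; one closing branch shown above.

Unsatisfiable (every branch closes)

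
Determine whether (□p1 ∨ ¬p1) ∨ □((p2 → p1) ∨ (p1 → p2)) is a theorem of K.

Valid in K

Tableau for the negation ¬((□p1 ∨ ¬p1) ∨ □((p2 → p1) ∨ (p1 → p2))):
1. ¬((□p1 ∨ ¬p1) ∨ □((p2 → p1) ∨ (p1 → p2))), u
2. ¬(□p1 ∨ ¬p1), u   [¬∨-rule on 1]
3. ¬□((p2 → p1) ∨ (p1 → p2)), u   [¬∨-rule on 1]
4. ¬□p1, u   [¬∨-rule on 2]
5. p1, u   [¬∨-rule on 2]
6. ¬((p2 → p1) ∨ (p1 → p2)), v   [¬□-rule on 3: fresh world v, uRv]
7. ¬(p2 → p1), v   [¬∨-rule on 6]
8. ¬(p1 → p2), v   [¬∨-rule on 6]
9. p2, v   [¬→-rule on 7]
10. ¬p1, v   [¬→-rule on 7]
11. p1, v   [¬→-rule on 8]
12. ¬p2, v   [¬→-rule on 8]
Accessibility: uRv
Branch closes: p1 and ¬p1 both at v.
Every branch of the negation's tableau closes; the branch above is one of them.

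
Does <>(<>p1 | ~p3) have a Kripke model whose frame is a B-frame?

1. <>(<>p1 | ~p3), 0
2. <>p1 | ~p3, 1
3. ~p3, 1
Accessibility: 0R0, 0R1, 1R0, 1R1

Satisfiable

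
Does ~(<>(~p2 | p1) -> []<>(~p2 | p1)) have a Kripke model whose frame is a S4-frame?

Yes, satisfiable

1. ~(<>(~p2 | p1) -> []<>(~p2 | p1)), 0
2. <>(~p2 | p1), 0
3. ~[]<>(~p2 | p1), 0
4. ~p2 | p1, 1
5. p1, 1
6. ~<>(~p2 | p1), 2
7. ~(~p2 | p1), 2
8. p2, 2
9. ~p1, 2
Accessibility: 0R0, 0R1, 0R2, 1R1, 2R2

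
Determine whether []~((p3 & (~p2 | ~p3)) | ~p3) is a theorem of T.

No, not valid

Tableau for the negation ~[]~((p3 & (~p2 | ~p3)) | ~p3):
1. ~[]~((p3 & (~p2 | ~p3)) | ~p3), w0
2. (p3 & (~p2 | ~p3)) | ~p3, w1
3. ~p3, w1
Accessibility: w0Rw0, w0Rw1, w1Rw1
The negation has an open branch (countermodel exists).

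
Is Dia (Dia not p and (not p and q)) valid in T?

No, not valid

Tableau for the negation not Dia (Dia not p and (not p and q)):
1. not Dia (Dia not p and (not p and q)), u
2. not (Dia not p and (not p and q)), u   [neg-Dia-rule on 1 via uRu]
3. not (not p and q), u   [neg-and-rule on 2 (branches; this branch)]
4. not q, u   [neg-and-rule on 3 (branches; this branch)]
Accessibility: uRu
The negation has an open branch (countermodel exists).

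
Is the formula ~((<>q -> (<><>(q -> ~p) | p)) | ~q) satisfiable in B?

No, unsatisfiable

1. ~((<>q -> (<><>(q -> ~p) | p)) | ~q), 0
2. ~(<>q -> (<><>(q -> ~p) | p)), 0   [~|-rule on 1]
3. q, 0   [~|-rule on 1]
4. <>q, 0   [~->-rule on 2]
5. ~(<><>(q -> ~p) | p), 0   [~->-rule on 2]
6. ~<><>(q -> ~p), 0   [~|-rule on 5]
7. ~p, 0   [~|-rule on 5]
8. ~<>(q -> ~p), 0   [~<>-rule on 6 via 0R0]
9. ~(q -> ~p), 0   [~<>-rule on 8 via 0R0]
10. p, 0   [~->-rule on 9]
Accessibility: 0R0
Branch closes: p and ~p both at 0.
(One branch shown.) All branches close.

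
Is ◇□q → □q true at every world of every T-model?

Not valid

Tableau for the negation ¬(◇□q → □q):
1. ¬(◇□q → □q), 0
2. ◇□q, 0
3. ¬□q, 0
4. □q, 1
5. q, 1
6. ¬q, 2
Accessibility: 0R0, 0R1, 0R2, 1R1, 2R2
The negation has an open branch (countermodel exists).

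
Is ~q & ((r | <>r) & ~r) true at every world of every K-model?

Tableau for the negation ~(~q & ((r | <>r) & ~r)):
1. ~(~q & ((r | <>r) & ~r)), u
2. ~((r | <>r) & ~r), u   [~&-rule on 1 (branches; this branch)]
3. r, u   [~&-rule on 2 (branches; this branch)]
The negation has an open branch (countermodel exists).

Not valid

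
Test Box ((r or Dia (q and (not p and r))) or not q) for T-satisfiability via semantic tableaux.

1. Box ((r or Dia (q and (not p and r))) or not q), u
2. (r or Dia (q and (not p and r))) or not q, u   [Box-rule on 1 via uRu]
3. not q, u   [or-rule on 2 (branches; this branch)]
Accessibility: uRu

Satisfiable (open branch found)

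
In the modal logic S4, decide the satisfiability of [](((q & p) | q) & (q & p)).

Yes, satisfiable

1. [](((q & p) | q) & (q & p)), u
2. ((q & p) | q) & (q & p), u   [[]-rule on 1 via uRu]
3. (q & p) | q, u   [&-rule on 2]
4. q & p, u   [&-rule on 2]
5. q, u   [&-rule on 4]
6. p, u   [&-rule on 4]
Accessibility: uRu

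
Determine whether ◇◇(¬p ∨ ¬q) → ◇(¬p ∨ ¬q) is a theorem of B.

No, not valid

Tableau for the negation ¬(◇◇(¬p ∨ ¬q) → ◇(¬p ∨ ¬q)):
1. ¬(◇◇(¬p ∨ ¬q) → ◇(¬p ∨ ¬q)), u
2. ◇◇(¬p ∨ ¬q), u
3. ¬◇(¬p ∨ ¬q), u
4. ¬(¬p ∨ ¬q), u
5. p, u
6. q, u
7. ◇(¬p ∨ ¬q), v
8. ¬(¬p ∨ ¬q), v
9. p, v
10. q, v
11. ¬p ∨ ¬q, w
12. ¬q, w
Accessibility: uRu, uRv, vRu, vRv, vRw, wRv, wRw
The negation has an open branch (countermodel exists).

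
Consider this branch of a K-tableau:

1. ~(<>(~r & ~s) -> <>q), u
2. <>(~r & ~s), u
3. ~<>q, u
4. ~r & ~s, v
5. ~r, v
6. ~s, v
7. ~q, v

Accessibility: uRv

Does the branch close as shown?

No, open

No world carries both an atom and its negation.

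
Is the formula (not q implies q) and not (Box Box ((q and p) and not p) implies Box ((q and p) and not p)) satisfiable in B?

1. (not q implies q) and not (Box Box ((q and p) and not p) implies Box ((q and p) and not p)), u
2. not q implies q, u
3. not (Box Box ((q and p) and not p) implies Box ((q and p) and not p)), u
4. Box Box ((q and p) and not p), u
5. not Box ((q and p) and not p), u
6. Box ((q and p) and not p), u
7. (q and p) and not p, u
8. q and p, u
9. not p, u
10. q, u
11. p, u
Accessibility: uRu
Branch closes: p and not p both at u.
All branches of the tableau close; one closing branch shown above.

No, unsatisfiable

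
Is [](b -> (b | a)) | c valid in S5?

Yes, valid

Tableau for the negation ~([](b -> (b | a)) | c):
1. ~([](b -> (b | a)) | c), 0
2. ~[](b -> (b | a)), 0
3. ~c, 0
4. ~(b -> (b | a)), 1
5. b, 1
6. ~(b | a), 1
7. ~b, 1
8. ~a, 1
Accessibility: 0R0, 0R1, 1R0, 1R1
Branch closes: b and ~b both at 1.
Every branch of the negation's tableau closes; the branch above is one of them.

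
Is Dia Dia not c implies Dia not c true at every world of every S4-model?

Tableau for the negation not (Dia Dia not c implies Dia not c):
1. not (Dia Dia not c implies Dia not c), 0
2. Dia Dia not c, 0
3. not Dia not c, 0
4. c, 0
5. Dia not c, 1
6. c, 1
7. not c, 2
8. c, 2
Accessibility: 0R0, 0R1, 0R2, 1R1, 1R2, 2R2
Branch closes: c and not c both at 2.
All branches of the negation close; one closing branch shown above.

Valid in S4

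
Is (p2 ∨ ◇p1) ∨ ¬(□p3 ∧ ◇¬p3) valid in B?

Tableau for the negation ¬((p2 ∨ ◇p1) ∨ ¬(□p3 ∧ ◇¬p3)):
1. ¬((p2 ∨ ◇p1) ∨ ¬(□p3 ∧ ◇¬p3)), w0
2. ¬(p2 ∨ ◇p1), w0
3. □p3 ∧ ◇¬p3, w0
4. ¬p2, w0
5. ¬◇p1, w0
6. □p3, w0
7. ◇¬p3, w0
8. ¬p1, w0
9. p3, w0
10. ¬p3, w1
11. ¬p1, w1
12. p3, w1
Accessibility: w0Rw0, w0Rw1, w1Rw0, w1Rw1
Branch closes: p3 and ¬p3 both at w1.
Every branch of the negation's tableau closes; the branch above is one of them.

Yes, valid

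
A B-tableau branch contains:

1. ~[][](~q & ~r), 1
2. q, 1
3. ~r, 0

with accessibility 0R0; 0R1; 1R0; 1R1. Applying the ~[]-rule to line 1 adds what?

a fresh world 2 with 1R2, and ~[](~q & ~r) at 2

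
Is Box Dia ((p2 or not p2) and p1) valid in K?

Tableau for the negation not Box Dia ((p2 or not p2) and p1):
1. not Box Dia ((p2 or not p2) and p1), 0
2. not Dia ((p2 or not p2) and p1), 1
Accessibility: 0R1
The negation has an open branch (countermodel exists).

Invalid (countermodel exists)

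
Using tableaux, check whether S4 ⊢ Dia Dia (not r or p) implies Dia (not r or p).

Tableau for the negation not (Dia Dia (not r or p) implies Dia (not r or p)):
1. not (Dia Dia (not r or p) implies Dia (not r or p)), 0
2. Dia Dia (not r or p), 0
3. not Dia (not r or p), 0
4. not (not r or p), 0
5. r, 0
6. not p, 0
7. Dia (not r or p), 1
8. not (not r or p), 1
9. r, 1
10. not p, 1
11. not r or p, 2
12. not (not r or p), 2
13. r, 2
14. not p, 2
15. p, 2
Accessibility: 0R0, 0R1, 0R2, 1R1, 1R2, 2R2
Branch closes: p and not p both at 2.
All branches of the negation close; one closing branch shown above.

Valid in S4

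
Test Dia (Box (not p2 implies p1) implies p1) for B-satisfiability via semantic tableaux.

1. Dia (Box (not p2 implies p1) implies p1), u
2. Box (not p2 implies p1) implies p1, v
3. p1, v
Accessibility: uRu, uRv, vRu, vRv

Satisfiable (open branch found)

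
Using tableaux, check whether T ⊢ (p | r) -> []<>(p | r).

Invalid (countermodel exists)

Tableau for the negation ~((p | r) -> []<>(p | r)):
1. ~((p | r) -> []<>(p | r)), 0
2. p | r, 0
3. ~[]<>(p | r), 0
4. r, 0
5. ~<>(p | r), 1
6. ~(p | r), 1
7. ~p, 1
8. ~r, 1
Accessibility: 0R0, 0R1, 1R1
The negation has an open branch (countermodel exists).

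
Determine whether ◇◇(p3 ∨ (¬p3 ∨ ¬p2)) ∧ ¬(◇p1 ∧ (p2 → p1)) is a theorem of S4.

Not valid

Tableau for the negation ¬(◇◇(p3 ∨ (¬p3 ∨ ¬p2)) ∧ ¬(◇p1 ∧ (p2 → p1))):
1. ¬(◇◇(p3 ∨ (¬p3 ∨ ¬p2)) ∧ ¬(◇p1 ∧ (p2 → p1))), u
2. ◇p1 ∧ (p2 → p1), u   [¬∧-rule on 1 (branches; this branch)]
3. ◇p1, u   [∧-rule on 2]
4. p2 → p1, u   [∧-rule on 2]
5. p1, u   [→-rule on 4 (branches; this branch)]
6. p1, v   [◇-rule on 3: fresh world v, uRv]
Accessibility: uRu, uRv, vRv
The negation has an open branch (countermodel exists).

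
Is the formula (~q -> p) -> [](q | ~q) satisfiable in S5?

Satisfiable (open branch found)

1. (~q -> p) -> [](q | ~q), 0
2. [](q | ~q), 0
3. q | ~q, 0
4. ~q, 0
Accessibility: 0R0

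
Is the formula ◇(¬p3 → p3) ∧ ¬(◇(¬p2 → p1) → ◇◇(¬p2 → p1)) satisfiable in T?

1. ◇(¬p3 → p3) ∧ ¬(◇(¬p2 → p1) → ◇◇(¬p2 → p1)), 0
2. ◇(¬p3 → p3), 0
3. ¬(◇(¬p2 → p1) → ◇◇(¬p2 → p1)), 0
4. ◇(¬p2 → p1), 0
5. ¬◇◇(¬p2 → p1), 0
6. ¬◇(¬p2 → p1), 0
7. ¬(¬p2 → p1), 0
8. ¬p2, 0
9. ¬p1, 0
10. ¬p3 → p3, 1
11. ¬◇(¬p2 → p1), 1
12. ¬(¬p2 → p1), 1
13. ¬p2, 1
14. ¬p1, 1
15. p3, 1
16. ¬p2 → p1, 2
17. ¬◇(¬p2 → p1), 2
18. ¬(¬p2 → p1), 2
19. ¬p2, 2
20. ¬p1, 2
21. p1, 2
Accessibility: 0R0, 0R1, 0R2, 1R1, 2R2
Branch closes: p1 and ¬p1 both at 2.
All branches of the tableau close; one closing branch shown above.

Unsatisfiable (every branch closes)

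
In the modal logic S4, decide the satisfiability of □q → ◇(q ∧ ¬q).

1. □q → ◇(q ∧ ¬q), u
2. ¬□q, u   [→-rule on 1 (branches; this branch)]
3. ¬q, v   [¬□-rule on 2: fresh world v, uRv]
Accessibility: uRu, uRv, vRv

Satisfiable (open branch found)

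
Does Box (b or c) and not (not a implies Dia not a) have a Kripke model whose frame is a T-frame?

Unsatisfiable

1. Box (b or c) and not (not a implies Dia not a), 0
2. Box (b or c), 0   [and-rule on 1]
3. not (not a implies Dia not a), 0   [and-rule on 1]
4. not a, 0   [neg-implies-rule on 3]
5. not Dia not a, 0   [neg-implies-rule on 3]
6. b or c, 0   [Box-rule on 2 via 0R0]
7. a, 0   [neg-Dia-rule on 5 via 0R0]
Accessibility: 0R0
Branch closes: a and not a both at 0.
Every branch closes; the branch above is one of them.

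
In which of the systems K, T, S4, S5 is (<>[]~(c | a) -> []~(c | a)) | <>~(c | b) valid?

S5

S4-tableau for the negation ~((<>[]~(c | a) -> []~(c | a)) | <>~(c | b)):
1. ~((<>[]~(c | a) -> []~(c | a)) | <>~(c | b)), w0
2. ~(<>[]~(c | a) -> []~(c | a)), w0
3. ~<>~(c | b), w0
4. <>[]~(c | a), w0
5. ~[]~(c | a), w0
6. c | b, w0
7. b, w0
8. []~(c | a), w1
9. c | b, w1
10. ~(c | a), w1
11. ~c, w1
12. ~a, w1
13. b, w1
14. c | a, w2
15. c | b, w2
16. a, w2
17. b, w2
Accessibility: w0Rw0, w0Rw1, w0Rw2, w1Rw1, w2Rw2
Complete open branch: countermodel on an S4-frame, so not valid in S4, nor in K, T (the same frame is also a K-frame and a T-frame).
S5-tableau for the negation ~((<>[]~(c | a) -> []~(c | a)) | <>~(c | b)):
1. ~((<>[]~(c | a) -> []~(c | a)) | <>~(c | b)), w0
2. ~(<>[]~(c | a) -> []~(c | a)), w0
3. ~<>~(c | b), w0
4. <>[]~(c | a), w0
5. ~[]~(c | a), w0
6. c | b, w0
7. b, w0
8. []~(c | a), w1
9. c | b, w1
10. ~(c | a), w0
11. ~c, w0
12. ~a, w0
13. ~(c | a), w1
14. ~c, w1
15. ~a, w1
16. b, w1
17. c | a, w2
18. c | b, w2
19. ~(c | a), w2
20. ~c, w2
21. ~a, w2
22. a, w2
Accessibility: w0Rw0, w0Rw1, w0Rw2, w1Rw0, w1Rw1, w1Rw2, w2Rw0, w2Rw1, w2Rw2
Branch closes: a and ~a both at w2.
Every branch closes (one shown): valid in S5.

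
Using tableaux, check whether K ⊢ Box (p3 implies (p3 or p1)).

Valid in K

Tableau for the negation not Box (p3 implies (p3 or p1)):
1. not Box (p3 implies (p3 or p1)), w0
2. not (p3 implies (p3 or p1)), w1   [neg-Box-rule on 1: fresh world w1, w0Rw1]
3. p3, w1   [neg-implies-rule on 2]
4. not (p3 or p1), w1   [neg-implies-rule on 2]
5. not p3, w1   [neg-or-rule on 4]
6. not p1, w1   [neg-or-rule on 4]
Accessibility: w0Rw1
Branch closes: p3 and not p3 both at w1.
Every branch of the negation's tableau closes; the branch above is one of them.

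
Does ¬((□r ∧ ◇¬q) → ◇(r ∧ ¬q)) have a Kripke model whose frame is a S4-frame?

1. ¬((□r ∧ ◇¬q) → ◇(r ∧ ¬q)), 0
2. □r ∧ ◇¬q, 0
3. ¬◇(r ∧ ¬q), 0
4. □r, 0
5. ◇¬q, 0
6. ¬(r ∧ ¬q), 0
7. r, 0
8. q, 0
9. ¬q, 1
10. ¬(r ∧ ¬q), 1
11. r, 1
12. q, 1
Accessibility: 0R0, 0R1, 1R1
Branch closes: q and ¬q both at 1.
Every branch closes; the branch above is one of them.

Unsatisfiable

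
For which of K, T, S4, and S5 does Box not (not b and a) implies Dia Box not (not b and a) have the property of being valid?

T, S4, S5

T-tableau for the negation not (Box not (not b and a) implies Dia Box not (not b and a)):
1. not (Box not (not b and a) implies Dia Box not (not b and a)), 0
2. Box not (not b and a), 0
3. not Dia Box not (not b and a), 0
4. not (not b and a), 0
5. not Box not (not b and a), 0
6. not a, 0
7. not b and a, 1
8. not b, 1
9. a, 1
10. not (not b and a), 1
11. not Box not (not b and a), 1
12. not a, 1
Accessibility: 0R0, 0R1, 1R1
Branch closes: a and not a both at 1.
Every branch closes (one shown): valid in T, hence also in S4, S5 (every theorem of T is a theorem of S4 and S5).
K-tableau for the negation not (Box not (not b and a) implies Dia Box not (not b and a)):
1. not (Box not (not b and a) implies Dia Box not (not b and a)), 0
2. Box not (not b and a), 0
3. not Dia Box not (not b and a), 0
Complete open branch: countermodel on a K-frame, so not valid in K.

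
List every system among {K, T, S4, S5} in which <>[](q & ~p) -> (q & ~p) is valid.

S4-tableau for the negation ~(<>[](q & ~p) -> (q & ~p)):
1. ~(<>[](q & ~p) -> (q & ~p)), 0
2. <>[](q & ~p), 0
3. ~(q & ~p), 0
4. p, 0
5. [](q & ~p), 1
6. q & ~p, 1
7. q, 1
8. ~p, 1
Accessibility: 0R0, 0R1, 1R1
Complete open branch: countermodel on an S4-frame, so not valid in S4, nor in K, T (the same frame is also a K-frame and a T-frame).
S5-tableau for the negation ~(<>[](q & ~p) -> (q & ~p)):
1. ~(<>[](q & ~p) -> (q & ~p)), 0
2. <>[](q & ~p), 0
3. ~(q & ~p), 0
4. p, 0
5. [](q & ~p), 1
6. q & ~p, 0
7. q, 0
8. ~p, 0
Accessibility: 0R0, 0R1, 1R0, 1R1
Branch closes: p and ~p both at 0.
Every branch closes (one shown): valid in S5.

S5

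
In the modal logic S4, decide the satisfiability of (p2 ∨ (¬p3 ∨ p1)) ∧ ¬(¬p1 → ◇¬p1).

Unsatisfiable

1. (p2 ∨ (¬p3 ∨ p1)) ∧ ¬(¬p1 → ◇¬p1), 0
2. p2 ∨ (¬p3 ∨ p1), 0   [∧-rule on 1]
3. ¬(¬p1 → ◇¬p1), 0   [∧-rule on 1]
4. ¬p1, 0   [¬→-rule on 3]
5. ¬◇¬p1, 0   [¬→-rule on 3]
6. p1, 0   [¬◇-rule on 5 via 0R0]
Accessibility: 0R0
Branch closes: p1 and ¬p1 both at 0.
Every branch closes; the branch above is one of them.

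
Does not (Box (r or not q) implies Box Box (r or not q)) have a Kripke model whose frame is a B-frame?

1. not (Box (r or not q) implies Box Box (r or not q)), u
2. Box (r or not q), u
3. not Box Box (r or not q), u
4. r or not q, u
5. not q, u
6. not Box (r or not q), v
7. r or not q, v
8. not q, v
9. not (r or not q), w
10. not r, w
11. q, w
Accessibility: uRu, uRv, vRu, vRv, vRw, wRv, wRw

Satisfiable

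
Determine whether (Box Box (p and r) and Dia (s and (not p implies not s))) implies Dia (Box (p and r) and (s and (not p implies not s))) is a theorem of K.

Tableau for the negation not ((Box Box (p and r) and Dia (s and (not p implies not s))) implies Dia (Box (p and r) and (s and (not p implies not s)))):
1. not ((Box Box (p and r) and Dia (s and (not p implies not s))) implies Dia (Box (p and r) and (s and (not p implies not s)))), w0
2. Box Box (p and r) and Dia (s and (not p implies not s)), w0   [neg-implies-rule on 1]
3. not Dia (Box (p and r) and (s and (not p implies not s))), w0   [neg-implies-rule on 1]
4. Box Box (p and r), w0   [and-rule on 2]
5. Dia (s and (not p implies not s)), w0   [and-rule on 2]
6. s and (not p implies not s), w1   [Dia-rule on 5: fresh world w1, w0Rw1]
7. s, w1   [and-rule on 6]
8. not p implies not s, w1   [and-rule on 6]
9. not (Box (p and r) and (s and (not p implies not s))), w1   [neg-Dia-rule on 3 via w0Rw1]
10. Box (p and r), w1   [Box-rule on 4 via w0Rw1]
11. p, w1   [implies-rule on 8 (branches; this branch)]
12. not Box (p and r), w1   [neg-and-rule on 9 (branches; this branch)]
13. not (p and r), w2   [neg-Box-rule on 12: fresh world w2, w1Rw2]
14. p and r, w2   [Box-rule on 10 via w1Rw2]
15. p, w2   [and-rule on 14]
16. r, w2   [and-rule on 14]
17. not r, w2   [neg-and-rule on 13 (branches; this branch)]
Accessibility: w0Rw1, w1Rw2
Branch closes: r and not r both at w2.
All branches of the negation close; one closing branch shown above.

Valid in K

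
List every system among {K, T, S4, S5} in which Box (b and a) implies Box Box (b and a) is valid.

S4, S5

T-tableau for the negation not (Box (b and a) implies Box Box (b and a)):
1. not (Box (b and a) implies Box Box (b and a)), w0
2. Box (b and a), w0   [neg-implies-rule on 1]
3. not Box Box (b and a), w0   [neg-implies-rule on 1]
4. b and a, w0   [Box-rule on 2 via w0Rw0]
5. b, w0   [and-rule on 4]
6. a, w0   [and-rule on 4]
7. not Box (b and a), w1   [neg-Box-rule on 3: fresh world w1, w0Rw1]
8. b and a, w1   [Box-rule on 2 via w0Rw1]
9. b, w1   [and-rule on 8]
10. a, w1   [and-rule on 8]
11. not (b and a), w2   [neg-Box-rule on 7: fresh world w2, w1Rw2]
12. not a, w2   [neg-and-rule on 11 (branches; this branch)]
Accessibility: w0Rw0, w0Rw1, w1Rw1, w1Rw2, w2Rw2
Complete open branch: countermodel on a T-frame, so not valid in T, nor in K (the same frame is also a K-frame).
S4-tableau for the negation not (Box (b and a) implies Box Box (b and a)):
1. not (Box (b and a) implies Box Box (b and a)), w0
2. Box (b and a), w0   [neg-implies-rule on 1]
3. not Box Box (b and a), w0   [neg-implies-rule on 1]
4. b and a, w0   [Box-rule on 2 via w0Rw0]
5. b, w0   [and-rule on 4]
6. a, w0   [and-rule on 4]
7. not Box (b and a), w1   [neg-Box-rule on 3: fresh world w1, w0Rw1]
8. b and a, w1   [Box-rule on 2 via w0Rw1]
9. b, w1   [and-rule on 8]
10. a, w1   [and-rule on 8]
11. not (b and a), w2   [neg-Box-rule on 7: fresh world w2, w1Rw2]
12. b and a, w2   [Box-rule on 2 via w0Rw2]
13. b, w2   [and-rule on 12]
14. a, w2   [and-rule on 12]
15. not a, w2   [neg-and-rule on 11 (branches; this branch)]
Accessibility: w0Rw0, w0Rw1, w0Rw2, w1Rw1, w1Rw2, w2Rw2
Branch closes: a and not a both at w2.
Every branch closes (one shown): valid in S4, hence also in S5 (every theorem of S4 is a theorem of S5).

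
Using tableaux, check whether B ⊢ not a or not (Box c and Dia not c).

Yes, valid

Tableau for the negation not (not a or not (Box c and Dia not c)):
1. not (not a or not (Box c and Dia not c)), w0
2. a, w0
3. Box c and Dia not c, w0
4. Box c, w0
5. Dia not c, w0
6. c, w0
7. not c, w1
8. c, w1
Accessibility: w0Rw0, w0Rw1, w1Rw0, w1Rw1
Branch closes: c and not c both at w1.
All branches of the negation close; one closing branch shown above.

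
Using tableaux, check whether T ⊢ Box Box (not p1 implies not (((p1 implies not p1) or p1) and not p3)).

Invalid (countermodel exists)

Tableau for the negation not Box Box (not p1 implies not (((p1 implies not p1) or p1) and not p3)):
1. not Box Box (not p1 implies not (((p1 implies not p1) or p1) and not p3)), 0
2. not Box (not p1 implies not (((p1 implies not p1) or p1) and not p3)), 1
3. not (not p1 implies not (((p1 implies not p1) or p1) and not p3)), 2
4. not p1, 2
5. ((p1 implies not p1) or p1) and not p3, 2
6. (p1 implies not p1) or p1, 2
7. not p3, 2
8. p1 implies not p1, 2
Accessibility: 0R0, 0R1, 1R1, 1R2, 2R2
The negation has an open branch (countermodel exists).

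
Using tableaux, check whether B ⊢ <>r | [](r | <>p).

Invalid (countermodel exists)

Tableau for the negation ~(<>r | [](r | <>p)):
1. ~(<>r | [](r | <>p)), 0
2. ~<>r, 0
3. ~[](r | <>p), 0
4. ~r, 0
5. ~(r | <>p), 1
6. ~r, 1
7. ~<>p, 1
8. ~p, 0
9. ~p, 1
Accessibility: 0R0, 0R1, 1R0, 1R1
The negation has an open branch (countermodel exists).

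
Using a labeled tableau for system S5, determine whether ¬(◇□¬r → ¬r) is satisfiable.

1. ¬(◇□¬r → ¬r), 0
2. ◇□¬r, 0   [¬→-rule on 1]
3. r, 0   [¬→-rule on 1]
4. □¬r, 1   [◇-rule on 2: fresh world 1, 0R1]
5. ¬r, 0   [□-rule on 4 via 1R0]
Accessibility: 0R0, 0R1, 1R0, 1R1
Branch closes: r and ¬r both at 0.
All branches of the tableau close; one closing branch shown above.

Unsatisfiable (every branch closes)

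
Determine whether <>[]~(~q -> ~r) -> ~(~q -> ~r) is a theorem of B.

Yes, valid

Tableau for the negation ~(<>[]~(~q -> ~r) -> ~(~q -> ~r)):
1. ~(<>[]~(~q -> ~r) -> ~(~q -> ~r)), w0
2. <>[]~(~q -> ~r), w0   [~->-rule on 1]
3. ~q -> ~r, w0   [~->-rule on 1]
4. ~r, w0   [->-rule on 3 (branches; this branch)]
5. []~(~q -> ~r), w1   [<>-rule on 2: fresh world w1, w0Rw1]
6. ~(~q -> ~r), w0   [[]-rule on 5 via w1Rw0]
7. ~q, w0   [~->-rule on 6]
8. r, w0   [~->-rule on 6]
Accessibility: w0Rw0, w0Rw1, w1Rw0, w1Rw1
Branch closes: r and ~r both at w0.
Every branch of the negation's tableau closes; the branch above is one of them.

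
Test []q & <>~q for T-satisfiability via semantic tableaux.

Unsatisfiable (every branch closes)

1. []q & <>~q, u
2. []q, u
3. <>~q, u
4. q, u
5. ~q, v
6. q, v
Accessibility: uRu, uRv, vRv
Branch closes: q and ~q both at v.
Every branch closes; the branch above is one of them.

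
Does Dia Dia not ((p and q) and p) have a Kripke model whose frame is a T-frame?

Satisfiable (open branch found)

1. Dia Dia not ((p and q) and p), u
2. Dia not ((p and q) and p), v
3. not ((p and q) and p), w
4. not p, w
Accessibility: uRu, uRv, vRv, vRw, wRw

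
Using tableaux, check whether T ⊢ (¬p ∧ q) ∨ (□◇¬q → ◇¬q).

Tableau for the negation ¬((¬p ∧ q) ∨ (□◇¬q → ◇¬q)):
1. ¬((¬p ∧ q) ∨ (□◇¬q → ◇¬q)), w0
2. ¬(¬p ∧ q), w0
3. ¬(□◇¬q → ◇¬q), w0
4. □◇¬q, w0
5. ¬◇¬q, w0
6. ◇¬q, w0
7. q, w0
8. p, w0
9. ¬q, w1
10. ◇¬q, w1
11. q, w1
Accessibility: w0Rw0, w0Rw1, w1Rw1
Branch closes: q and ¬q both at w1.
All branches of the negation close; one closing branch shown above.

Yes, valid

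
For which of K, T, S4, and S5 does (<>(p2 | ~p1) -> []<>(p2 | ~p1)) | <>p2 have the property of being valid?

S5-tableau for the negation ~((<>(p2 | ~p1) -> []<>(p2 | ~p1)) | <>p2):
1. ~((<>(p2 | ~p1) -> []<>(p2 | ~p1)) | <>p2), 0
2. ~(<>(p2 | ~p1) -> []<>(p2 | ~p1)), 0   [~|-rule on 1]
3. ~<>p2, 0   [~|-rule on 1]
4. <>(p2 | ~p1), 0   [~->-rule on 2]
5. ~[]<>(p2 | ~p1), 0   [~->-rule on 2]
6. ~p2, 0   [~<>-rule on 3 via 0R0]
7. p2 | ~p1, 1   [<>-rule on 4: fresh world 1, 0R1]
8. ~p2, 1   [~<>-rule on 3 via 0R1]
9. ~p1, 1   [|-rule on 7 (branches; this branch)]
10. ~<>(p2 | ~p1), 2   [~[]-rule on 5: fresh world 2, 0R2]
11. ~p2, 2   [~<>-rule on 3 via 0R2]
12. ~(p2 | ~p1), 0   [~<>-rule on 10 via 2R0]
13. p1, 0   [~|-rule on 12]
14. ~(p2 | ~p1), 1   [~<>-rule on 10 via 2R1]
15. p1, 1   [~|-rule on 14]
Accessibility: 0R0, 0R1, 0R2, 1R0, 1R1, 1R2, 2R0, 2R1, 2R2
Branch closes: p1 and ~p1 both at 1.
Every branch closes (one shown): valid in S5.
S4-tableau for the negation ~((<>(p2 | ~p1) -> []<>(p2 | ~p1)) | <>p2):
1. ~((<>(p2 | ~p1) -> []<>(p2 | ~p1)) | <>p2), 0
2. ~(<>(p2 | ~p1) -> []<>(p2 | ~p1)), 0   [~|-rule on 1]
3. ~<>p2, 0   [~|-rule on 1]
4. <>(p2 | ~p1), 0   [~->-rule on 2]
5. ~[]<>(p2 | ~p1), 0   [~->-rule on 2]
6. ~p2, 0   [~<>-rule on 3 via 0R0]
7. p2 | ~p1, 1   [<>-rule on 4: fresh world 1, 0R1]
8. ~p2, 1   [~<>-rule on 3 via 0R1]
9. ~p1, 1   [|-rule on 7 (branches; this branch)]
10. ~<>(p2 | ~p1), 2   [~[]-rule on 5: fresh world 2, 0R2]
11. ~p2, 2   [~<>-rule on 3 via 0R2]
12. ~(p2 | ~p1), 2   [~<>-rule on 10 via 2R2]
13. p1, 2   [~|-rule on 12]
Accessibility: 0R0, 0R1, 0R2, 1R1, 2R2
Complete open branch: countermodel on an S4-frame, so not valid in S4, nor in K, T (the same frame is also a K-frame and a T-frame).

S5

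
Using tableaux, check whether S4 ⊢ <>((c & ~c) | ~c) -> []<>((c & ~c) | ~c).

Tableau for the negation ~(<>((c & ~c) | ~c) -> []<>((c & ~c) | ~c)):
1. ~(<>((c & ~c) | ~c) -> []<>((c & ~c) | ~c)), w0
2. <>((c & ~c) | ~c), w0   [~->-rule on 1]
3. ~[]<>((c & ~c) | ~c), w0   [~->-rule on 1]
4. (c & ~c) | ~c, w1   [<>-rule on 2: fresh world w1, w0Rw1]
5. ~c, w1   [|-rule on 4 (branches; this branch)]
6. ~<>((c & ~c) | ~c), w2   [~[]-rule on 3: fresh world w2, w0Rw2]
7. ~((c & ~c) | ~c), w2   [~<>-rule on 6 via w2Rw2]
8. ~(c & ~c), w2   [~|-rule on 7]
9. c, w2   [~|-rule on 7]
Accessibility: w0Rw0, w0Rw1, w0Rw2, w1Rw1, w2Rw2
The negation has an open branch (countermodel exists).

Not valid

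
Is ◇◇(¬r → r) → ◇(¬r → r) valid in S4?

Tableau for the negation ¬(◇◇(¬r → r) → ◇(¬r → r)):
1. ¬(◇◇(¬r → r) → ◇(¬r → r)), u
2. ◇◇(¬r → r), u   [¬→-rule on 1]
3. ¬◇(¬r → r), u   [¬→-rule on 1]
4. ¬(¬r → r), u   [¬◇-rule on 3 via uRu]
5. ¬r, u   [¬→-rule on 4]
6. ◇(¬r → r), v   [◇-rule on 2: fresh world v, uRv]
7. ¬(¬r → r), v   [¬◇-rule on 3 via uRv]
8. ¬r, v   [¬→-rule on 7]
9. ¬r → r, w   [◇-rule on 6: fresh world w, vRw]
10. ¬(¬r → r), w   [¬◇-rule on 3 via uRw]
11. ¬r, w   [¬→-rule on 10]
12. r, w   [→-rule on 9 (branches; this branch)]
Accessibility: uRu, uRv, uRw, vRv, vRw, wRw
Branch closes: r and ¬r both at w.
All branches of the negation close; one closing branch shown above.

Valid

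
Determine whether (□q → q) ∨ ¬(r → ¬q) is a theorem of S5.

Tableau for the negation ¬((□q → q) ∨ ¬(r → ¬q)):
1. ¬((□q → q) ∨ ¬(r → ¬q)), 0
2. ¬(□q → q), 0
3. r → ¬q, 0
4. □q, 0
5. ¬q, 0
6. q, 0
Accessibility: 0R0
Branch closes: q and ¬q both at 0.
All branches of the negation close; one closing branch shown above.

Valid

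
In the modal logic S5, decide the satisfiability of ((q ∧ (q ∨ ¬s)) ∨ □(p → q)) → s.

1. ((q ∧ (q ∨ ¬s)) ∨ □(p → q)) → s, w0
2. s, w0
Accessibility: w0Rw0

Satisfiable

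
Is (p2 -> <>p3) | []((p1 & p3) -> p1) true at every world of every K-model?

Tableau for the negation ~((p2 -> <>p3) | []((p1 & p3) -> p1)):
1. ~((p2 -> <>p3) | []((p1 & p3) -> p1)), u
2. ~(p2 -> <>p3), u
3. ~[]((p1 & p3) -> p1), u
4. p2, u
5. ~<>p3, u
6. ~((p1 & p3) -> p1), v
7. p1 & p3, v
8. ~p1, v
9. p1, v
10. p3, v
Accessibility: uRv
Branch closes: p1 and ~p1 both at v.
Every branch of the negation's tableau closes; the branch above is one of them.

Yes, valid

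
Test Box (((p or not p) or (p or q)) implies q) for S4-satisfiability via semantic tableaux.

1. Box (((p or not p) or (p or q)) implies q), 0
2. ((p or not p) or (p or q)) implies q, 0   [Box-rule on 1 via 0R0]
3. q, 0   [implies-rule on 2 (branches; this branch)]
Accessibility: 0R0

Satisfiable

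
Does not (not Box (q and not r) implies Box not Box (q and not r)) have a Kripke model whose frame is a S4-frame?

1. not (not Box (q and not r) implies Box not Box (q and not r)), w0
2. not Box (q and not r), w0   [neg-implies-rule on 1]
3. not Box not Box (q and not r), w0   [neg-implies-rule on 1]
4. not (q and not r), w1   [neg-Box-rule on 2: fresh world w1, w0Rw1]
5. r, w1   [neg-and-rule on 4 (branches; this branch)]
6. Box (q and not r), w2   [neg-Box-rule on 3: fresh world w2, w0Rw2]
7. q and not r, w2   [Box-rule on 6 via w2Rw2]
8. q, w2   [and-rule on 7]
9. not r, w2   [and-rule on 7]
Accessibility: w0Rw0, w0Rw1, w0Rw2, w1Rw1, w2Rw2

Satisfiable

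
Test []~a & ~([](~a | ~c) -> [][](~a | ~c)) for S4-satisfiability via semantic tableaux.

1. []~a & ~([](~a | ~c) -> [][](~a | ~c)), u
2. []~a, u   [&-rule on 1]
3. ~([](~a | ~c) -> [][](~a | ~c)), u   [&-rule on 1]
4. [](~a | ~c), u   [~->-rule on 3]
5. ~[][](~a | ~c), u   [~->-rule on 3]
6. ~a, u   [[]-rule on 2 via uRu]
7. ~a | ~c, u   [[]-rule on 4 via uRu]
8. ~c, u   [|-rule on 7 (branches; this branch)]
9. ~[](~a | ~c), v   [~[]-rule on 5: fresh world v, uRv]
10. ~a, v   [[]-rule on 2 via uRv]
11. ~a | ~c, v   [[]-rule on 4 via uRv]
12. ~c, v   [|-rule on 11 (branches; this branch)]
13. ~(~a | ~c), w   [~[]-rule on 9: fresh world w, vRw]
14. a, w   [~|-rule on 13]
15. c, w   [~|-rule on 13]
16. ~a, w   [[]-rule on 2 via uRw]
Accessibility: uRu, uRv, uRw, vRv, vRw, wRw
Branch closes: a and ~a both at w.
Every branch closes; the branch above is one of them.

Unsatisfiable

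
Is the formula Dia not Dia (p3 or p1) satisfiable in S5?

1. Dia not Dia (p3 or p1), 0
2. not Dia (p3 or p1), 1   [Dia-rule on 1: fresh world 1, 0R1]
3. not (p3 or p1), 0   [neg-Dia-rule on 2 via 1R0]
4. not p3, 0   [neg-or-rule on 3]
5. not p1, 0   [neg-or-rule on 3]
6. not (p3 or p1), 1   [neg-Dia-rule on 2 via 1R1]
7. not p3, 1   [neg-or-rule on 6]
8. not p1, 1   [neg-or-rule on 6]
Accessibility: 0R0, 0R1, 1R0, 1R1

Yes, satisfiable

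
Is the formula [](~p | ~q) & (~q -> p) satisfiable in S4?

Satisfiable (open branch found)

1. [](~p | ~q) & (~q -> p), u
2. [](~p | ~q), u
3. ~q -> p, u
4. ~p | ~q, u
5. p, u
6. ~q, u
Accessibility: uRu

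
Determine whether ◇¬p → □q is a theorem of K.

Invalid (countermodel exists)

Tableau for the negation ¬(◇¬p → □q):
1. ¬(◇¬p → □q), w0
2. ◇¬p, w0
3. ¬□q, w0
4. ¬p, w1
5. ¬q, w2
Accessibility: w0Rw1, w0Rw2
The negation has an open branch (countermodel exists).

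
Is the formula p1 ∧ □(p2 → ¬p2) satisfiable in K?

1. p1 ∧ □(p2 → ¬p2), w0
2. p1, w0
3. □(p2 → ¬p2), w0

Satisfiable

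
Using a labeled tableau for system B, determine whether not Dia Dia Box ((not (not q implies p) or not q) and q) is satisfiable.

Satisfiable (open branch found)

1. not Dia Dia Box ((not (not q implies p) or not q) and q), u
2. not Dia Box ((not (not q implies p) or not q) and q), u
3. not Box ((not (not q implies p) or not q) and q), u
4. not ((not (not q implies p) or not q) and q), v
5. not Dia Box ((not (not q implies p) or not q) and q), v
6. not Box ((not (not q implies p) or not q) and q), v
7. not q, v
8. not ((not (not q implies p) or not q) and q), w
9. not Box ((not (not q implies p) or not q) and q), w
10. not q, w
11. not ((not (not q implies p) or not q) and q), x
12. not q, x
Accessibility: uRu, uRv, vRu, vRv, vRw, wRv, wRw, wRx, xRw, xRx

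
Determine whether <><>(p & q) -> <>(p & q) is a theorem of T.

No, not valid

Tableau for the negation ~(<><>(p & q) -> <>(p & q)):
1. ~(<><>(p & q) -> <>(p & q)), u
2. <><>(p & q), u
3. ~<>(p & q), u
4. ~(p & q), u
5. ~q, u
6. <>(p & q), v
7. ~(p & q), v
8. ~q, v
9. p & q, w
10. p, w
11. q, w
Accessibility: uRu, uRv, vRv, vRw, wRw
The negation has an open branch (countermodel exists).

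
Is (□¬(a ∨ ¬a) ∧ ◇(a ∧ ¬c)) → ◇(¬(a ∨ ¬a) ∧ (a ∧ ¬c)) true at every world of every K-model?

Tableau for the negation ¬((□¬(a ∨ ¬a) ∧ ◇(a ∧ ¬c)) → ◇(¬(a ∨ ¬a) ∧ (a ∧ ¬c))):
1. ¬((□¬(a ∨ ¬a) ∧ ◇(a ∧ ¬c)) → ◇(¬(a ∨ ¬a) ∧ (a ∧ ¬c))), w0
2. □¬(a ∨ ¬a) ∧ ◇(a ∧ ¬c), w0   [¬→-rule on 1]
3. ¬◇(¬(a ∨ ¬a) ∧ (a ∧ ¬c)), w0   [¬→-rule on 1]
4. □¬(a ∨ ¬a), w0   [∧-rule on 2]
5. ◇(a ∧ ¬c), w0   [∧-rule on 2]
6. a ∧ ¬c, w1   [◇-rule on 5: fresh world w1, w0Rw1]
7. a, w1   [∧-rule on 6]
8. ¬c, w1   [∧-rule on 6]
9. ¬(¬(a ∨ ¬a) ∧ (a ∧ ¬c)), w1   [¬◇-rule on 3 via w0Rw1]
10. ¬(a ∨ ¬a), w1   [□-rule on 4 via w0Rw1]
11. ¬a, w1   [¬∨-rule on 10]
Accessibility: w0Rw1
Branch closes: a and ¬a both at w1.
All branches of the negation close; one closing branch shown above.

Yes, valid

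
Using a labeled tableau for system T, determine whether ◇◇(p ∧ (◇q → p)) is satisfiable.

Satisfiable (open branch found)

1. ◇◇(p ∧ (◇q → p)), u
2. ◇(p ∧ (◇q → p)), v
3. p ∧ (◇q → p), w
4. p, w
5. ◇q → p, w
Accessibility: uRu, uRv, vRv, vRw, wRw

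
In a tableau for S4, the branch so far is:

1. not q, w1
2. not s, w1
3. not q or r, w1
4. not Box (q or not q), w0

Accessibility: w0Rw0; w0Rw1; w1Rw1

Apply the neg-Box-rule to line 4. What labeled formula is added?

a fresh world w2 with w0Rw2, and not (q or not q) at w2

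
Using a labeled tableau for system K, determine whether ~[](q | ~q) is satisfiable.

1. ~[](q | ~q), u
2. ~(q | ~q), v   [~[]-rule on 1: fresh world v, uRv]
3. ~q, v   [~|-rule on 2]
4. q, v   [~|-rule on 2]
Accessibility: uRv
Branch closes: q and ~q both at v.
(One branch shown.) All branches close.

Unsatisfiable (every branch closes)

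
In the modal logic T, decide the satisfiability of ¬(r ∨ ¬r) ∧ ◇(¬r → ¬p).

1. ¬(r ∨ ¬r) ∧ ◇(¬r → ¬p), u
2. ¬(r ∨ ¬r), u   [∧-rule on 1]
3. ◇(¬r → ¬p), u   [∧-rule on 1]
4. ¬r, u   [¬∨-rule on 2]
5. r, u   [¬∨-rule on 2]
Accessibility: uRu
Branch closes: r and ¬r both at u.
Every branch closes; the branch above is one of them.

Unsatisfiable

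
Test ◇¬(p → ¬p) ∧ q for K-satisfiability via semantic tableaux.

Satisfiable (open branch found)

1. ◇¬(p → ¬p) ∧ q, u
2. ◇¬(p → ¬p), u
3. q, u
4. ¬(p → ¬p), v
5. p, v
Accessibility: uRv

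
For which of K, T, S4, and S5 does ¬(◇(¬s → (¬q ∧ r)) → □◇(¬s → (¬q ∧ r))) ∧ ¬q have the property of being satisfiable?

K, T, S4

S5-tableau for the formula:
1. ¬(◇(¬s → (¬q ∧ r)) → □◇(¬s → (¬q ∧ r))) ∧ ¬q, w0
2. ¬(◇(¬s → (¬q ∧ r)) → □◇(¬s → (¬q ∧ r))), w0
3. ¬q, w0
4. ◇(¬s → (¬q ∧ r)), w0
5. ¬□◇(¬s → (¬q ∧ r)), w0
6. ¬s → (¬q ∧ r), w1
7. ¬q ∧ r, w1
8. ¬q, w1
9. r, w1
10. ¬◇(¬s → (¬q ∧ r)), w2
11. ¬(¬s → (¬q ∧ r)), w0
12. ¬s, w0
13. ¬(¬q ∧ r), w0
14. ¬(¬s → (¬q ∧ r)), w1
15. ¬s, w1
16. ¬(¬q ∧ r), w1
17. ¬(¬s → (¬q ∧ r)), w2
18. ¬s, w2
19. ¬(¬q ∧ r), w2
20. ¬r, w0
21. ¬r, w1
Accessibility: w0Rw0, w0Rw1, w0Rw2, w1Rw0, w1Rw1, w1Rw2, w2Rw0, w2Rw1, w2Rw2
Branch closes: r and ¬r both at w1.
Every branch closes (one shown): unsatisfiable in S5.
S4-tableau for the formula:
1. ¬(◇(¬s → (¬q ∧ r)) → □◇(¬s → (¬q ∧ r))) ∧ ¬q, w0
2. ¬(◇(¬s → (¬q ∧ r)) → □◇(¬s → (¬q ∧ r))), w0
3. ¬q, w0
4. ◇(¬s → (¬q ∧ r)), w0
5. ¬□◇(¬s → (¬q ∧ r)), w0
6. ¬s → (¬q ∧ r), w1
7. ¬q ∧ r, w1
8. ¬q, w1
9. r, w1
10. ¬◇(¬s → (¬q ∧ r)), w2
11. ¬(¬s → (¬q ∧ r)), w2
12. ¬s, w2
13. ¬(¬q ∧ r), w2
14. ¬r, w2
Accessibility: w0Rw0, w0Rw1, w0Rw2, w1Rw1, w2Rw2
Complete open branch: satisfiable in S4, hence also in K, T (this S4-model is also a K-model and a T-model).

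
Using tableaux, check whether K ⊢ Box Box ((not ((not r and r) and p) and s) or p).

Not valid

Tableau for the negation not Box Box ((not ((not r and r) and p) and s) or p):
1. not Box Box ((not ((not r and r) and p) and s) or p), w0
2. not Box ((not ((not r and r) and p) and s) or p), w1
3. not ((not ((not r and r) and p) and s) or p), w2
4. not (not ((not r and r) and p) and s), w2
5. not p, w2
6. not s, w2
Accessibility: w0Rw1, w1Rw2
The negation has an open branch (countermodel exists).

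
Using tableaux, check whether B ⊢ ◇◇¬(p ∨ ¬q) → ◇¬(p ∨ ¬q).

Tableau for the negation ¬(◇◇¬(p ∨ ¬q) → ◇¬(p ∨ ¬q)):
1. ¬(◇◇¬(p ∨ ¬q) → ◇¬(p ∨ ¬q)), 0
2. ◇◇¬(p ∨ ¬q), 0
3. ¬◇¬(p ∨ ¬q), 0
4. p ∨ ¬q, 0
5. ¬q, 0
6. ◇¬(p ∨ ¬q), 1
7. p ∨ ¬q, 1
8. ¬q, 1
9. ¬(p ∨ ¬q), 2
10. ¬p, 2
11. q, 2
Accessibility: 0R0, 0R1, 1R0, 1R1, 1R2, 2R1, 2R2
The negation has an open branch (countermodel exists).

Not valid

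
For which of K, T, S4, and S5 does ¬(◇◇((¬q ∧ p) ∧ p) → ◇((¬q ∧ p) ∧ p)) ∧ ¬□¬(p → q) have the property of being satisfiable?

S4-tableau for the formula:
1. ¬(◇◇((¬q ∧ p) ∧ p) → ◇((¬q ∧ p) ∧ p)) ∧ ¬□¬(p → q), u
2. ¬(◇◇((¬q ∧ p) ∧ p) → ◇((¬q ∧ p) ∧ p)), u
3. ¬□¬(p → q), u
4. ◇◇((¬q ∧ p) ∧ p), u
5. ¬◇((¬q ∧ p) ∧ p), u
6. ¬((¬q ∧ p) ∧ p), u
7. ¬(¬q ∧ p), u
8. ¬p, u
9. p → q, v
10. ¬((¬q ∧ p) ∧ p), v
11. q, v
12. ¬(¬q ∧ p), v
13. ¬p, v
14. ◇((¬q ∧ p) ∧ p), w
15. ¬((¬q ∧ p) ∧ p), w
16. ¬(¬q ∧ p), w
17. ¬p, w
18. (¬q ∧ p) ∧ p, x
19. ¬q ∧ p, x
20. p, x
21. ¬q, x
22. ¬((¬q ∧ p) ∧ p), x
23. ¬(¬q ∧ p), x
24. ¬p, x
Accessibility: uRu, uRv, uRw, uRx, vRv, wRw, wRx, xRx
Branch closes: p and ¬p both at x.
Every branch closes (one shown): unsatisfiable in S4, hence also in S5 (every S5-frame is an S4-frame).
T-tableau for the formula:
1. ¬(◇◇((¬q ∧ p) ∧ p) → ◇((¬q ∧ p) ∧ p)) ∧ ¬□¬(p → q), u
2. ¬(◇◇((¬q ∧ p) ∧ p) → ◇((¬q ∧ p) ∧ p)), u
3. ¬□¬(p → q), u
4. ◇◇((¬q ∧ p) ∧ p), u
5. ¬◇((¬q ∧ p) ∧ p), u
6. ¬((¬q ∧ p) ∧ p), u
7. ¬p, u
8. p → q, v
9. ¬((¬q ∧ p) ∧ p), v
10. q, v
11. ¬p, v
12. ◇((¬q ∧ p) ∧ p), w
13. ¬((¬q ∧ p) ∧ p), w
14. ¬p, w
15. (¬q ∧ p) ∧ p, x
16. ¬q ∧ p, x
17. p, x
18. ¬q, x
Accessibility: uRu, uRv, uRw, vRv, wRw, wRx, xRx
Complete open branch: satisfiable in T, hence also in K (this T-model is also a K-model).

K, T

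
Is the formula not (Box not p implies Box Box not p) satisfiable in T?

1. not (Box not p implies Box Box not p), w0
2. Box not p, w0
3. not Box Box not p, w0
4. not p, w0
5. not Box not p, w1
6. not p, w1
7. p, w2
Accessibility: w0Rw0, w0Rw1, w1Rw1, w1Rw2, w2Rw2

Satisfiable (open branch found)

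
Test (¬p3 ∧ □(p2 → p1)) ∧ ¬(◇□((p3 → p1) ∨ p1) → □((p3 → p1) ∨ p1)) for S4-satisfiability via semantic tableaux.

1. (¬p3 ∧ □(p2 → p1)) ∧ ¬(◇□((p3 → p1) ∨ p1) → □((p3 → p1) ∨ p1)), w0
2. ¬p3 ∧ □(p2 → p1), w0
3. ¬(◇□((p3 → p1) ∨ p1) → □((p3 → p1) ∨ p1)), w0
4. ¬p3, w0
5. □(p2 → p1), w0
6. ◇□((p3 → p1) ∨ p1), w0
7. ¬□((p3 → p1) ∨ p1), w0
8. p2 → p1, w0
9. p1, w0
10. □((p3 → p1) ∨ p1), w1
11. p2 → p1, w1
12. (p3 → p1) ∨ p1, w1
13. p1, w1
14. ¬((p3 → p1) ∨ p1), w2
15. ¬(p3 → p1), w2
16. ¬p1, w2
17. p3, w2
18. p2 → p1, w2
19. ¬p2, w2
Accessibility: w0Rw0, w0Rw1, w0Rw2, w1Rw1, w2Rw2

Satisfiable (open branch found)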